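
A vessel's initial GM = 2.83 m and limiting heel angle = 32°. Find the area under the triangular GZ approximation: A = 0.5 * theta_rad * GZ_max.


Formula: GZ_max = GM * sin(theta); Area = 0.5 * theta_rad * GZ_max
Step 1 — GZ_max = 2.83 * sin(32°) = 2.83 * 0.529919 = 1.499671 m
Step 2 — theta_rad = 32 * pi/180 = 0.558505 rad
Step 3 — Area = 0.5 * 0.558505 * 1.499671 ≈ 0.41879 m·rad (5 s.f.)

0.41879 m·rad


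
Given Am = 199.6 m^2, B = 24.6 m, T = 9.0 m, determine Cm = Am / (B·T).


Formula: Cm = Am / (B * T)
Step 1 — B * T = 24.6 * 9.0 = 221.4 m^2
Step 2 — Cm = 199.6 / 221.4 ≈ 0.90154 (5 s.f.)

0.90154


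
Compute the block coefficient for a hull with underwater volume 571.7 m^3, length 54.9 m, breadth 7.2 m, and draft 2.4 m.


Formula: Cb = V / (L * B * T)
Step 1 — L * B * T = 54.9 * 7.2 * 2.4 = 948.672 m^3
Step 2 — Cb = 571.7 / 948.672 ≈ 0.60263 (5 s.f.)

0.60263


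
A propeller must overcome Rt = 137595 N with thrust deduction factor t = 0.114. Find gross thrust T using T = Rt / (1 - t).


Formula: T = Rt / (1 - t)
Step 1 — (1 - t) = 1 - 0.114 = 0.886
Step 2 — T = 137595 / 0.886 ≈ 155300 N (5 s.f.)

155300 N


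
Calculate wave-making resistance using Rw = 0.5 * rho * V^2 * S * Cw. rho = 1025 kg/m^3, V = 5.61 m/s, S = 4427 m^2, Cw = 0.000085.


Formula: Rw = 0.5 * rho * V^2 * S * Cw
Step 1 — V^2 = 5.61^2 = 31.4721
Step 2 — 0.5 * rho * V^2 = 0.5 * 1025 * 31.4721 = 16129.45125
Step 3 — Rw = 16129.45125 * 4427 * 0.000085 ≈ 6069.4 N (5 s.f.)

6069.4 N


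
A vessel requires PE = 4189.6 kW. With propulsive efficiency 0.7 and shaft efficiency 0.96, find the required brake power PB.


Formula: PB = PE / (eta_D * eta_S)
Step 1 — combined efficiency = eta_D * eta_S = 0.7 * 0.96 = 0.672
Step 2 — PB = 4189.6 / 0.672 ≈ 6234.5 kW (5 s.f.)

6234.5 kW


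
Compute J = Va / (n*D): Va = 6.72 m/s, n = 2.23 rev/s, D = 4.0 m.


Formula: J = Va / (n * D)
Step 1 — n * D = 2.23 * 4.0 = 8.92
Step 2 — J = 6.72 / 8.92 ≈ 0.75336 (5 s.f.)

0.75336


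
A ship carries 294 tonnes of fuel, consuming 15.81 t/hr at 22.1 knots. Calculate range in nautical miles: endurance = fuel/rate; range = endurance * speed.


Formula: endurance = fuel / rate; range = endurance * speed
Step 1 — endurance = 294 / 15.81 = 18.5958 hours
Step 2 — range = 18.5958 * 22.1 ≈ 410.97 nautical miles (5 s.f.)

410.97 NM


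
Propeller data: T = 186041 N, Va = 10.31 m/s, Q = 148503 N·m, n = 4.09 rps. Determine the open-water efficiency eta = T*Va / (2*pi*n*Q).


Formula: eta = T * Va / (2 * pi * n * Q)
Step 1 — numerator = T * Va = 186041 * 10.31 = 1918082.71
Step 2 — 2 * pi * n = 2 * pi * 4.09 = 25.698228
Step 3 — denominator = 25.698228 * 148503 = 3816263.95
Step 4 — eta = 1918082.71 / 3816263.95 ≈ 0.50261 (5 s.f.)

0.50261


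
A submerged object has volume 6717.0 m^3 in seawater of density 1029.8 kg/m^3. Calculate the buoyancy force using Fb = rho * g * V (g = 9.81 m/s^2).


Formula: Fb = rho * g * V
Substituting: Fb = 1029.8 * 9.81 * 6717.0
Intermediate: 1029.8 * 9.81 = 10102.338
Result: Fb = 10102.338 * 6717.0 ≈ 67857000 N (5 s.f.)

67857000 N


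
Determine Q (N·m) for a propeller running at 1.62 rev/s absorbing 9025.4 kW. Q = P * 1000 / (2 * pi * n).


Formula: Q = P_W / (2 * pi * n)
Step 1 — P_W = 9025.4 kW * 1000 = 9025400.0 W
Step 2 — 2 * pi * n = 2 * pi * 1.62 = 10.17876
Step 3 — Q = 9025400.0 / 10.17876 ≈ 886690 N·m (5 s.f.)

886690 N·m


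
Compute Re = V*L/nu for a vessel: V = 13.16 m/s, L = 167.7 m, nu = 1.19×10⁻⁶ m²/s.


Formula: Re = V * L / nu
Step 1 — V * L = 13.16 * 167.7 = 2206.932 m^2/s
Step 2 — Re = 2206.932 / 1.19e-6 = 1.85e+09

1.85e+09


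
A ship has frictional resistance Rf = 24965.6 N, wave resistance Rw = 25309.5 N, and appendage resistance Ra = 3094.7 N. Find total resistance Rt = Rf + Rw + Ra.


Formula: Rt = Rf + Rw + Ra
Substituting: Rt = 24965.6 + 25309.5 + 3094.7
Result: Rt = 53369.8 N

53369.8 N


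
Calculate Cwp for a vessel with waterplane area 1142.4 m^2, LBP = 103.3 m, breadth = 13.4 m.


Formula: Cwp = Aw / (L * B)
Step 1 — L * B = 103.3 * 13.4 = 1384.22 m^2
Step 2 — Cwp = 1142.4 / 1384.22 ≈ 0.82530 (5 s.f.)

0.82530


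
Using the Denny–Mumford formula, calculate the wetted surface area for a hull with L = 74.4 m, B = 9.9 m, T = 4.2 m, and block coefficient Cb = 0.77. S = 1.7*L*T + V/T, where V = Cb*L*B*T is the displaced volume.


Formula: S = 1.7*L*T + V/T with V = Cb*L*B*T, i.e. S = L * (1.7*T + Cb*B)
Step 1 — 1.7*T = 1.7 * 4.2 = 7.14 m
Step 2 — Cb*B = 0.77 * 9.9 = 7.623 m
Step 3 — 1.7*T + Cb*B = 7.14 + 7.623 = 14.763 m
Step 4 — S = 74.4 * 14.763 ≈ 1098.4 m^2 (5 s.f.)

1098.4 m^2


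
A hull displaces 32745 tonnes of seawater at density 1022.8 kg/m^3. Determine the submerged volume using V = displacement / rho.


Formula: V = mass / rho
Step 1 — convert tonnes to kg: 32745 t * 1000 = 32745000 kg
Step 2 — V = 32745000 / 1022.8 ≈ 32015 m^3 (5 s.f.)

32015 m^3


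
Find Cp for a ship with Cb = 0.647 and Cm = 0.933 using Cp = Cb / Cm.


Formula: Cp = Cb / Cm
Substituting: Cp = 0.647 / 0.933
Result: Cp ≈ 0.69346 (5 s.f.)

0.69346


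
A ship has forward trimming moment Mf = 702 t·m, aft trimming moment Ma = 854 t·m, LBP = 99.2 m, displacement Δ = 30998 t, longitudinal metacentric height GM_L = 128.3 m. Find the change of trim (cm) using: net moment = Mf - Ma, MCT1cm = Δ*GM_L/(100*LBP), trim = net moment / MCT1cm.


Formula: net trimming moment = Mf - Ma; MCT1cm = Δ*GM_L/(100*LBP); trim = net moment / MCT1cm
Step 1 — net trimming moment = 702 - 854 = -152 t·m
Step 2 — MCT1cm = 30998 * 128.3 / (100 * 99.2) = 400.9116 t·m/cm
Step 3 — trim = -152 / 400.9116 ≈ -0.37914 cm (5 s.f.)

-0.37914 cm


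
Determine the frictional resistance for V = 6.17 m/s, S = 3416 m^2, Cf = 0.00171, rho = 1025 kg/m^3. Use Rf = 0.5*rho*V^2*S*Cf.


Formula: Rf = 0.5 * rho * V^2 * S * Cf
Step 1 — V^2 = 6.17^2 = 38.0689
Step 2 — 0.5 * rho * V^2 = 0.5 * 1025 * 38.0689 = 19510.31125
Step 3 — Rf = 19510.31125 * 3416 * 0.00171 ≈ 113970 N (5 s.f.)

113970 N


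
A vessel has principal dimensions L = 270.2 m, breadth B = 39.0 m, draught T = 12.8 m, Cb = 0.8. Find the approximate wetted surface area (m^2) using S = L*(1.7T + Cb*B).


Formula: S = 1.7*L*T + V/T with V = Cb*L*B*T, i.e. S = L * (1.7*T + Cb*B)
Step 1 — 1.7*T = 1.7 * 12.8 = 21.76 m
Step 2 — Cb*B = 0.8 * 39.0 = 31.2 m
Step 3 — 1.7*T + Cb*B = 21.76 + 31.2 = 52.96 m
Step 4 — S = 270.2 * 52.96 ≈ 14310 m^2 (5 s.f.)

14310 m^2


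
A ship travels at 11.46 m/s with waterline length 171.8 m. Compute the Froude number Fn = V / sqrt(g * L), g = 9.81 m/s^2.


Formula: Fn = V / sqrt(g * L)
Step 1 — g * L = 9.81 * 171.8 = 1685.358
Step 2 — sqrt(g * L) = sqrt(1685.358) = 41.053112
Step 3 — Fn = 11.46 / 41.053112 ≈ 0.27915 (5 s.f.)

0.27915


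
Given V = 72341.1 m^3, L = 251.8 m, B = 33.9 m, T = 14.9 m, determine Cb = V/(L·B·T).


Formula: Cb = V / (L * B * T)
Step 1 — L * B * T = 251.8 * 33.9 * 14.9 = 127186.698 m^3
Step 2 — Cb = 72341.1 / 127186.698 ≈ 0.56878 (5 s.f.)

0.56878


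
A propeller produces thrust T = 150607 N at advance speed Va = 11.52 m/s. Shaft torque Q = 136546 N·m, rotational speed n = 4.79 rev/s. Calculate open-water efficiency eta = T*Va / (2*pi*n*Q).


Formula: eta = T * Va / (2 * pi * n * Q)
Step 1 — numerator = T * Va = 150607 * 11.52 = 1734992.64
Step 2 — 2 * pi * n = 2 * pi * 4.79 = 30.096458
Step 3 — denominator = 30.096458 * 136546 = 4109550.95
Step 4 — eta = 1734992.64 / 4109550.95 ≈ 0.42219 (5 s.f.)

0.42219


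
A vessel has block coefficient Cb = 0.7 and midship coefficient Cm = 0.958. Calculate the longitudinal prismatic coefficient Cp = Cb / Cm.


Formula: Cp = Cb / Cm
Substituting: Cp = 0.7 / 0.958
Result: Cp ≈ 0.73069 (5 s.f.)

0.73069


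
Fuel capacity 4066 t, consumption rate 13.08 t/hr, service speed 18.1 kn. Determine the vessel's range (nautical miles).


Formula: endurance = fuel / rate; range = endurance * speed
Step 1 — endurance = 4066 / 13.08 = 310.8563 hours
Step 2 — range = 310.8563 * 18.1 ≈ 5626.5 nautical miles (5 s.f.)

5626.5 NM


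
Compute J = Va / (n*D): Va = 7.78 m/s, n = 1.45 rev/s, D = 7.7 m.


Formula: J = Va / (n * D)
Step 1 — n * D = 1.45 * 7.7 = 11.165
Step 2 — J = 7.78 / 11.165 ≈ 0.69682 (5 s.f.)

0.69682


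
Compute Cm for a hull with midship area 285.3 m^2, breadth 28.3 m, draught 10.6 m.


Formula: Cm = Am / (B * T)
Step 1 — B * T = 28.3 * 10.6 = 299.98 m^2
Step 2 — Cm = 285.3 / 299.98 ≈ 0.95106 (5 s.f.)

0.95106


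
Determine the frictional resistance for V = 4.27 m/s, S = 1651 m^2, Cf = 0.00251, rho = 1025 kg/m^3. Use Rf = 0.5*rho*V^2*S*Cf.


Formula: Rf = 0.5 * rho * V^2 * S * Cf
Step 1 — V^2 = 4.27^2 = 18.2329
Step 2 — 0.5 * rho * V^2 = 0.5 * 1025 * 18.2329 = 9344.36125
Step 3 — Rf = 9344.36125 * 1651 * 0.00251 ≈ 38723 N (5 s.f.)

38723 N


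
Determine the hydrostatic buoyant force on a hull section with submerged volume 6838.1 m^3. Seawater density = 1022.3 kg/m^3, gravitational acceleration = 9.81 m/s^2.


Formula: Fb = rho * g * V
Substituting: Fb = 1022.3 * 9.81 * 6838.1
Intermediate: 1022.3 * 9.81 = 10028.763
Result: Fb = 10028.763 * 6838.1 ≈ 68578000 N (5 s.f.)

68578000 N


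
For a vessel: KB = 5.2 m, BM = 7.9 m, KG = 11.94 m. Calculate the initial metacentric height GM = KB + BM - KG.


Formula: GM = KB + BM - KG
Step 1 — KM = KB + BM = 5.2 + 7.9 = 13.1 m
Step 2 — GM = KM - KG = 13.1 - 11.94 = 1.16 m

1.16 m


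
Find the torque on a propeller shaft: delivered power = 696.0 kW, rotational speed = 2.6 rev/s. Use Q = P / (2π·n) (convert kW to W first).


Formula: Q = P_W / (2 * pi * n)
Step 1 — P_W = 696.0 kW * 1000 = 696000.0 W
Step 2 — 2 * pi * n = 2 * pi * 2.6 = 16.336282
Step 3 — Q = 696000.0 / 16.336282 ≈ 42605 N·m (5 s.f.)

42605 N·m


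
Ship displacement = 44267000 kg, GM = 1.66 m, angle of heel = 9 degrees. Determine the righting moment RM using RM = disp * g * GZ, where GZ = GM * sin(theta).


Formula: GZ = GM * sin(theta); RM = disp * g * GZ
Step 1 — GZ = 1.66 * sin(9°) = 1.66 * 0.156434 = 0.25968 m
Step 2 — RM = 44267000 * 9.81 * 0.25968 ≈ 112770000 N·m (5 s.f.)

112770000 N·m


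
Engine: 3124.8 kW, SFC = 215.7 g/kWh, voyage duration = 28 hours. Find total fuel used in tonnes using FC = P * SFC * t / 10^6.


Formula: FC (tonnes) = P * SFC * t / 1,000,000
Step 1 — P * SFC * t = 3124.8 * 215.7 * 28 = 18872542.08 g
Step 2 — FC (tonnes) = 18872542.08 / 1,000,000 ≈ 18.873 tonnes (5 s.f.)

18.873 tonnes


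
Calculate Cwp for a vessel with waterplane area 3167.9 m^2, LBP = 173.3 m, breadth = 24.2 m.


Formula: Cwp = Aw / (L * B)
Step 1 — L * B = 173.3 * 24.2 = 4193.86 m^2
Step 2 — Cwp = 3167.9 / 4193.86 ≈ 0.75537 (5 s.f.)

0.75537


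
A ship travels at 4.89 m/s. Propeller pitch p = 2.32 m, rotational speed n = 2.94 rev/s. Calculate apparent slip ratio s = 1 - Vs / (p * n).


Formula: s = 1 - Vs / (p * n)
Step 1 — p * n = 2.32 * 2.94 = 6.8208
Step 2 — Vs / (p*n) = 4.89 / 6.8208 = 0.716925 (6 d.p.)
Step 3 — s = 1 - 0.716925 = 0.283075

0.283075


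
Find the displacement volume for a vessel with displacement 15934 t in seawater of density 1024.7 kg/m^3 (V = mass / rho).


Formula: V = mass / rho
Step 1 — convert tonnes to kg: 15934 t * 1000 = 15934000 kg
Step 2 — V = 15934000 / 1024.7 ≈ 15550 m^3 (5 s.f.)

15550 m^3


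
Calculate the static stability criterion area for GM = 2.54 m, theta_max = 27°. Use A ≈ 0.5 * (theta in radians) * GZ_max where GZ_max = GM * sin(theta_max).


Formula: GZ_max = GM * sin(theta); Area = 0.5 * theta_rad * GZ_max
Step 1 — GZ_max = 2.54 * sin(27°) = 2.54 * 0.45399 = 1.153135 m
Step 2 — theta_rad = 27 * pi/180 = 0.471239 rad
Step 3 — Area = 0.5 * 0.471239 * 1.153135 ≈ 0.27170 m·rad (5 s.f.)

0.27170 m·rad


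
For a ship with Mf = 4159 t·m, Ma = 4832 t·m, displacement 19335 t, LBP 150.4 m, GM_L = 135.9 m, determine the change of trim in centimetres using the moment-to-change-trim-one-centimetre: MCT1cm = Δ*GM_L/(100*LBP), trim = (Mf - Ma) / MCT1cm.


Formula: net trimming moment = Mf - Ma; MCT1cm = Δ*GM_L/(100*LBP); trim = net moment / MCT1cm
Step 1 — net trimming moment = 4159 - 4832 = -673 t·m
Step 2 — MCT1cm = 19335 * 135.9 / (100 * 150.4) = 174.7092 t·m/cm
Step 3 — trim = -673 / 174.7092 ≈ -3.8521 cm (5 s.f.)

-3.8521 cm


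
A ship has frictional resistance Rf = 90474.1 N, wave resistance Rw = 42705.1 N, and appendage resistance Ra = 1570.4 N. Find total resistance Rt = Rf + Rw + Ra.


Formula: Rt = Rf + Rw + Ra
Substituting: Rt = 90474.1 + 42705.1 + 1570.4
Result: Rt = 134749.6 N

134749.6 N


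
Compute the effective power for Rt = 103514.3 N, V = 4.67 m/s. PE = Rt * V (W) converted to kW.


Formula: PE = Rt * V / 1000 (kW)
Step 1 — PE (W) = 103514.3 * 4.67 = 483411.781 W
Step 2 — PE (kW) = 483411.781 / 1000 ≈ 483.41 kW (5 s.f.)

483.41 kW


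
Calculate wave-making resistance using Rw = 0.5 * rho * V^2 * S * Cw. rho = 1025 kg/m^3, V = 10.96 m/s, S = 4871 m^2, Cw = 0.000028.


Formula: Rw = 0.5 * rho * V^2 * S * Cw
Step 1 — V^2 = 10.96^2 = 120.1216
Step 2 — 0.5 * rho * V^2 = 0.5 * 1025 * 120.1216 = 61562.32
Step 3 — Rw = 61562.32 * 4871 * 0.000028 ≈ 8396.4 N (5 s.f.)

8396.4 N


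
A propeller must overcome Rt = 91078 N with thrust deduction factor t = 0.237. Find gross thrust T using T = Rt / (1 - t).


Formula: T = Rt / (1 - t)
Step 1 — (1 - t) = 1 - 0.237 = 0.763
Step 2 — T = 91078 / 0.763 ≈ 119370 N (5 s.f.)

119370 N


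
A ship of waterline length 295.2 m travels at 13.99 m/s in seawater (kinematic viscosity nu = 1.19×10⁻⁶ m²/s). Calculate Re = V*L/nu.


Formula: Re = V * L / nu
Step 1 — V * L = 13.99 * 295.2 = 4129.848 m^2/s
Step 2 — Re = 4129.848 / 1.19e-6 = 3.47e+09

3.47e+09


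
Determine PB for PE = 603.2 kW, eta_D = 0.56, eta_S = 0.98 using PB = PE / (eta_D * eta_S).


Formula: PB = PE / (eta_D * eta_S)
Step 1 — combined efficiency = eta_D * eta_S = 0.56 * 0.98 = 0.5488
Step 2 — PB = 603.2 / 0.5488 ≈ 1099.1 kW (5 s.f.)

1099.1 kW


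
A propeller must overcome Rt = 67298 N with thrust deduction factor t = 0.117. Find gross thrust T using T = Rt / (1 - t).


Formula: T = Rt / (1 - t)
Step 1 — (1 - t) = 1 - 0.117 = 0.883
Step 2 — T = 67298 / 0.883 ≈ 76215 N (5 s.f.)

76215 N


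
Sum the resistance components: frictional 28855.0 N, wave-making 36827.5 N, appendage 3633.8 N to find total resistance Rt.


Formula: Rt = Rf + Rw + Ra
Substituting: Rt = 28855.0 + 36827.5 + 3633.8
Result: Rt = 69316.3 N

69316.3 N


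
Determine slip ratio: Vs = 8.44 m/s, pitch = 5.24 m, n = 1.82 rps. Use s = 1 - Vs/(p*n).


Formula: s = 1 - Vs / (p * n)
Step 1 — p * n = 5.24 * 1.82 = 9.5368
Step 2 — Vs / (p*n) = 8.44 / 9.5368 = 0.884993 (6 d.p.)
Step 3 — s = 1 - 0.884993 = 0.115007

0.115007


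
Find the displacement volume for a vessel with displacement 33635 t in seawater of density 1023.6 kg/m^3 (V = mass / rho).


Formula: V = mass / rho
Step 1 — convert tonnes to kg: 33635 t * 1000 = 33635000 kg
Step 2 — V = 33635000 / 1023.6 ≈ 32860 m^3 (5 s.f.)

32860 m^3


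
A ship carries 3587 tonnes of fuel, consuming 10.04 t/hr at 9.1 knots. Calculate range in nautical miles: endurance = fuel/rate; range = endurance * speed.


Formula: endurance = fuel / rate; range = endurance * speed
Step 1 — endurance = 3587 / 10.04 = 357.2709 hours
Step 2 — range = 357.2709 * 9.1 ≈ 3251.2 nautical miles (5 s.f.)

3251.2 NM


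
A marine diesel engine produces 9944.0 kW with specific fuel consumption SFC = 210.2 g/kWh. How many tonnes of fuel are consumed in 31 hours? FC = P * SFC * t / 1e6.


Formula: FC (tonnes) = P * SFC * t / 1,000,000
Step 1 — P * SFC * t = 9944.0 * 210.2 * 31 = 64797092.8 g
Step 2 — FC (tonnes) = 64797092.8 / 1,000,000 ≈ 64.797 tonnes (5 s.f.)

64.797 tonnes


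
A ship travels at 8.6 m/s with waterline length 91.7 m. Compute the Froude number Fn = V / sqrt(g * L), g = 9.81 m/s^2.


Formula: Fn = V / sqrt(g * L)
Step 1 — g * L = 9.81 * 91.7 = 899.577
Step 2 — sqrt(g * L) = sqrt(899.577) = 29.992949
Step 3 — Fn = 8.6 / 29.992949 ≈ 0.28673 (5 s.f.)

0.28673


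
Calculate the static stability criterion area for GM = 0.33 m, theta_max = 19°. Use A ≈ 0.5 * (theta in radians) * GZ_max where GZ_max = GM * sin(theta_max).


Formula: GZ_max = GM * sin(theta); Area = 0.5 * theta_rad * GZ_max
Step 1 — GZ_max = 0.33 * sin(19°) = 0.33 * 0.325568 = 0.107437 m
Step 2 — theta_rad = 19 * pi/180 = 0.331613 rad
Step 3 — Area = 0.5 * 0.331613 * 0.107437 ≈ 0.017814 m·rad (5 s.f.)

0.017814 m·rad


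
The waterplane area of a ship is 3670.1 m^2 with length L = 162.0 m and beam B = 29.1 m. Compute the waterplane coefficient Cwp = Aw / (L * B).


Formula: Cwp = Aw / (L * B)
Step 1 — L * B = 162.0 * 29.1 = 4714.2 m^2
Step 2 — Cwp = 3670.1 / 4714.2 ≈ 0.77852 (5 s.f.)

0.77852


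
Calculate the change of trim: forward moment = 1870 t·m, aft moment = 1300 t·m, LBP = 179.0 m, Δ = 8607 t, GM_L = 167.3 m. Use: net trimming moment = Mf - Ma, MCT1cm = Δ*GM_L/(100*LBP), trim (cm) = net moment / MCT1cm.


Formula: net trimming moment = Mf - Ma; MCT1cm = Δ*GM_L/(100*LBP); trim = net moment / MCT1cm
Step 1 — net trimming moment = 1870 - 1300 = 570 t·m
Step 2 — MCT1cm = 8607 * 167.3 / (100 * 179.0) = 80.4442 t·m/cm
Step 3 — trim = 570 / 80.4442 ≈ 7.0857 cm (5 s.f.)

7.0857 cm


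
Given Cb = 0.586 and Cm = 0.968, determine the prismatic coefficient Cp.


Formula: Cp = Cb / Cm
Substituting: Cp = 0.586 / 0.968
Result: Cp ≈ 0.60537 (5 s.f.)

0.60537


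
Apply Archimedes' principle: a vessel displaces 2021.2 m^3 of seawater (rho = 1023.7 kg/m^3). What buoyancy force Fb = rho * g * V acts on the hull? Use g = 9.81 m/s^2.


Formula: Fb = rho * g * V
Substituting: Fb = 1023.7 * 9.81 * 2021.2
Intermediate: 1023.7 * 9.81 = 10042.497
Result: Fb = 10042.497 * 2021.2 ≈ 20298000 N (5 s.f.)

20298000 N


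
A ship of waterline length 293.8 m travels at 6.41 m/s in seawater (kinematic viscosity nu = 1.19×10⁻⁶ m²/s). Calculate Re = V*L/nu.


Formula: Re = V * L / nu
Step 1 — V * L = 6.41 * 293.8 = 1883.258 m^2/s
Step 2 — Re = 1883.258 / 1.19e-6 = 1.58e+09

1.58e+09


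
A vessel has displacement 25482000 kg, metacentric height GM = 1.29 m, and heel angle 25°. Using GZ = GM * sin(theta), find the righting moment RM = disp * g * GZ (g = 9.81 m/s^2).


Formula: GZ = GM * sin(theta); RM = disp * g * GZ
Step 1 — GZ = 1.29 * sin(25°) = 1.29 * 0.422618 = 0.545177 m
Step 2 — RM = 25482000 * 9.81 * 0.545177 ≈ 136280000 N·m (5 s.f.)

136280000 N·m


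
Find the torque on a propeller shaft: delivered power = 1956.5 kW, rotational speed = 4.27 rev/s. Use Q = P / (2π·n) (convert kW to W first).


Formula: Q = P_W / (2 * pi * n)
Step 1 — P_W = 1956.5 kW * 1000 = 1956500.0 W
Step 2 — 2 * pi * n = 2 * pi * 4.27 = 26.829201
Step 3 — Q = 1956500.0 / 26.829201 ≈ 72924 N·m (5 s.f.)

72924 N·m


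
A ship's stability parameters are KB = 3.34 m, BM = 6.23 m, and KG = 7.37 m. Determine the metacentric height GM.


Formula: GM = KB + BM - KG
Step 1 — KM = KB + BM = 3.34 + 6.23 = 9.57 m
Step 2 — GM = KM - KG = 9.57 - 7.37 = 2.2 m

2.2 m


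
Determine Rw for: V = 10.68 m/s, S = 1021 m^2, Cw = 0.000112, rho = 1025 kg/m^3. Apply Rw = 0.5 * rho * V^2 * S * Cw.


Formula: Rw = 0.5 * rho * V^2 * S * Cw
Step 1 — V^2 = 10.68^2 = 114.0624
Step 2 — 0.5 * rho * V^2 = 0.5 * 1025 * 114.0624 = 58456.98
Step 3 — Rw = 58456.98 * 1021 * 0.000112 ≈ 6684.7 N (5 s.f.)

6684.7 N


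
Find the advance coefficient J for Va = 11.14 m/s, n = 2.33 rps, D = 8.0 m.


Formula: J = Va / (n * D)
Step 1 — n * D = 2.33 * 8.0 = 18.64
Step 2 — J = 11.14 / 18.64 ≈ 0.59764 (5 s.f.)

0.59764


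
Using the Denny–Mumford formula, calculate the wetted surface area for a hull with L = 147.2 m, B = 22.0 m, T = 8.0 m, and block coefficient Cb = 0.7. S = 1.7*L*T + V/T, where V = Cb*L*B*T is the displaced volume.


Formula: S = 1.7*L*T + V/T with V = Cb*L*B*T, i.e. S = L * (1.7*T + Cb*B)
Step 1 — 1.7*T = 1.7 * 8.0 = 13.6 m
Step 2 — Cb*B = 0.7 * 22.0 = 15.4 m
Step 3 — 1.7*T + Cb*B = 13.6 + 15.4 = 29.0 m
Step 4 — S = 147.2 * 29.0 ≈ 4268.8 m^2 (5 s.f.)

4268.8 m^2


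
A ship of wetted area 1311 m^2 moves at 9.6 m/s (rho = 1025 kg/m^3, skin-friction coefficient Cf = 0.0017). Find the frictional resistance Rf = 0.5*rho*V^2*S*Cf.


Formula: Rf = 0.5 * rho * V^2 * S * Cf
Step 1 — V^2 = 9.6^2 = 92.16
Step 2 — 0.5 * rho * V^2 = 0.5 * 1025 * 92.16 = 47232.0
Step 3 — Rf = 47232.0 * 1311 * 0.0017 ≈ 105270 N (5 s.f.)

105270 N


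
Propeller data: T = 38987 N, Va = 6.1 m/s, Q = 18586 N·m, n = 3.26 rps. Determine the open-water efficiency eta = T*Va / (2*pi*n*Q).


Formula: eta = T * Va / (2 * pi * n * Q)
Step 1 — numerator = T * Va = 38987 * 6.1 = 237820.7
Step 2 — 2 * pi * n = 2 * pi * 3.26 = 20.483184
Step 3 — denominator = 20.483184 * 18586 = 380700.46
Step 4 — eta = 237820.7 / 380700.46 ≈ 0.62469 (5 s.f.)

0.62469


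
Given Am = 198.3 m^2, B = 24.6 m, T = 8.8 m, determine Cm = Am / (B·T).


Formula: Cm = Am / (B * T)
Step 1 — B * T = 24.6 * 8.8 = 216.48 m^2
Step 2 — Cm = 198.3 / 216.48 ≈ 0.91602 (5 s.f.)

0.91602


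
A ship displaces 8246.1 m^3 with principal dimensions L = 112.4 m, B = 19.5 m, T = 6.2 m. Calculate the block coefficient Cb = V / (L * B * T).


Formula: Cb = V / (L * B * T)
Step 1 — L * B * T = 112.4 * 19.5 * 6.2 = 13589.16 m^3
Step 2 — Cb = 8246.1 / 13589.16 ≈ 0.60681 (5 s.f.)

0.60681


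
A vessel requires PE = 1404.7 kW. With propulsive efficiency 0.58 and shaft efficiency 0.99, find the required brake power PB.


Formula: PB = PE / (eta_D * eta_S)
Step 1 — combined efficiency = eta_D * eta_S = 0.58 * 0.99 = 0.5742
Step 2 — PB = 1404.7 / 0.5742 ≈ 2446.4 kW (5 s.f.)

2446.4 kW


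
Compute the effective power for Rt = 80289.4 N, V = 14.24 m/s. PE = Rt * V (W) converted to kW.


Formula: PE = Rt * V / 1000 (kW)
Step 1 — PE (W) = 80289.4 * 14.24 = 1143321.056 W
Step 2 — PE (kW) = 1143321.056 / 1000 ≈ 1143.3 kW (5 s.f.)

1143.3 kW


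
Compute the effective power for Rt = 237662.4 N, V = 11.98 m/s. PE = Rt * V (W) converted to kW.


Formula: PE = Rt * V / 1000 (kW)
Step 1 — PE (W) = 237662.4 * 11.98 = 2847195.552 W
Step 2 — PE (kW) = 2847195.552 / 1000 ≈ 2847.2 kW (5 s.f.)

2847.2 kW


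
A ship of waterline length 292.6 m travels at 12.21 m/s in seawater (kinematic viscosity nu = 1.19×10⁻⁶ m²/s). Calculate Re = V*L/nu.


Formula: Re = V * L / nu
Step 1 — V * L = 12.21 * 292.6 = 3572.646 m^2/s
Step 2 — Re = 3572.646 / 1.19e-6 = 3.00e+09

3.00e+09


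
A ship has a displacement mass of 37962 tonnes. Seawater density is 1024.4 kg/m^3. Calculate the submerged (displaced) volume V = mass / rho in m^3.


Formula: V = mass / rho
Step 1 — convert tonnes to kg: 37962 t * 1000 = 37962000 kg
Step 2 — V = 37962000 / 1024.4 ≈ 37058 m^3 (5 s.f.)

37058 m^3


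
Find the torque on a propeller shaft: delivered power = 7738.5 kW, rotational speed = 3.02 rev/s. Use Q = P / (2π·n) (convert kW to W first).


Formula: Q = P_W / (2 * pi * n)
Step 1 — P_W = 7738.5 kW * 1000 = 7738500.0 W
Step 2 — 2 * pi * n = 2 * pi * 3.02 = 18.97522
Step 3 — Q = 7738500.0 / 18.97522 ≈ 407820 N·m (5 s.f.)

407820 N·m


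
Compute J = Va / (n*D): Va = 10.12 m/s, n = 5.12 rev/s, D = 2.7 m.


Formula: J = Va / (n * D)
Step 1 — n * D = 5.12 * 2.7 = 13.824
Step 2 — J = 10.12 / 13.824 ≈ 0.73206 (5 s.f.)

0.73206


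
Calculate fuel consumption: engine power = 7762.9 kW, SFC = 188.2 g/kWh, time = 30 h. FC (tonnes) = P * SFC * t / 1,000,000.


Formula: FC (tonnes) = P * SFC * t / 1,000,000
Step 1 — P * SFC * t = 7762.9 * 188.2 * 30 = 43829333.4 g
Step 2 — FC (tonnes) = 43829333.4 / 1,000,000 ≈ 43.829 tonnes (5 s.f.)

43.829 tonnes


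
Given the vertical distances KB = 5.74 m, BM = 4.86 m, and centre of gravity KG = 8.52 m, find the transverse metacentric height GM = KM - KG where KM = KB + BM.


Formula: GM = KB + BM - KG
Step 1 — KM = KB + BM = 5.74 + 4.86 = 10.6 m
Step 2 — GM = KM - KG = 10.6 - 8.52 = 2.08 m

2.08 m


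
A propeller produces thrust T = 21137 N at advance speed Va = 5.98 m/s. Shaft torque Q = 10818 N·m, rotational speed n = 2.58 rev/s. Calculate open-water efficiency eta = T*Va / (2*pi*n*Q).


Formula: eta = T * Va / (2 * pi * n * Q)
Step 1 — numerator = T * Va = 21137 * 5.98 = 126399.26
Step 2 — 2 * pi * n = 2 * pi * 2.58 = 16.210618
Step 3 — denominator = 16.210618 * 10818 = 175366.47
Step 4 — eta = 126399.26 / 175366.47 ≈ 0.72077 (5 s.f.)

0.72077


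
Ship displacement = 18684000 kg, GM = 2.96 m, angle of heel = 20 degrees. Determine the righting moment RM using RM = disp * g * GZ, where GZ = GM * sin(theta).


Formula: GZ = GM * sin(theta); RM = disp * g * GZ
Step 1 — GZ = 2.96 * sin(20°) = 2.96 * 0.34202 = 1.012379 m
Step 2 — RM = 18684000 * 9.81 * 1.012379 ≈ 185560000 N·m (5 s.f.)

185560000 N·m


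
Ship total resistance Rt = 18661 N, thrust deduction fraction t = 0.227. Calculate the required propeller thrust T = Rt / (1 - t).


Formula: T = Rt / (1 - t)
Step 1 — (1 - t) = 1 - 0.227 = 0.773
Step 2 — T = 18661 / 0.773 ≈ 24141 N (5 s.f.)

24141 N


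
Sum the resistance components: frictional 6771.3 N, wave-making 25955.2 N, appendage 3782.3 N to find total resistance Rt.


Formula: Rt = Rf + Rw + Ra
Substituting: Rt = 6771.3 + 25955.2 + 3782.3
Result: Rt = 36508.8 N

36508.8 N


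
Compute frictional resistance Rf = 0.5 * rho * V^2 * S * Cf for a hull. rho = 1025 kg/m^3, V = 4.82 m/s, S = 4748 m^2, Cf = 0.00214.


Formula: Rf = 0.5 * rho * V^2 * S * Cf
Step 1 — V^2 = 4.82^2 = 23.2324
Step 2 — 0.5 * rho * V^2 = 0.5 * 1025 * 23.2324 = 11906.605
Step 3 — Rf = 11906.605 * 4748 * 0.00214 ≈ 120980 N (5 s.f.)

120980 N


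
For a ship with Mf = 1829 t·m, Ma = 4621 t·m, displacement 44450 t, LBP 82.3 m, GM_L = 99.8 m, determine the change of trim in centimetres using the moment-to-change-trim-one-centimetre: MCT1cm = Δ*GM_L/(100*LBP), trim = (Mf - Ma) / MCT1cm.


Formula: net trimming moment = Mf - Ma; MCT1cm = Δ*GM_L/(100*LBP); trim = net moment / MCT1cm
Step 1 — net trimming moment = 1829 - 4621 = -2792 t·m
Step 2 — MCT1cm = 44450 * 99.8 / (100 * 82.3) = 539.017 t·m/cm
Step 3 — trim = -2792 / 539.017 ≈ -5.1798 cm (5 s.f.)

-5.1798 cm


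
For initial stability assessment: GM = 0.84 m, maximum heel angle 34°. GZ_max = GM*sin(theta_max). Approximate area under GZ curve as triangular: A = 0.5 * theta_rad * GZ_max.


Formula: GZ_max = GM * sin(theta); Area = 0.5 * theta_rad * GZ_max
Step 1 — GZ_max = 0.84 * sin(34°) = 0.84 * 0.559193 = 0.469722 m
Step 2 — theta_rad = 34 * pi/180 = 0.593412 rad
Step 3 — Area = 0.5 * 0.593412 * 0.469722 ≈ 0.13937 m·rad (5 s.f.)

0.13937 m·rad


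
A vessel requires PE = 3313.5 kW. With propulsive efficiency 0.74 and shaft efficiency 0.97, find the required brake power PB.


Formula: PB = PE / (eta_D * eta_S)
Step 1 — combined efficiency = eta_D * eta_S = 0.74 * 0.97 = 0.7178
Step 2 — PB = 3313.5 / 0.7178 ≈ 4616.2 kW (5 s.f.)

4616.2 kW


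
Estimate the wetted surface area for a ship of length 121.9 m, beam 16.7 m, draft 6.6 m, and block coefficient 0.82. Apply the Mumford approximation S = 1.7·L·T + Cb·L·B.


Formula: S = 1.7*L*T + V/T with V = Cb*L*B*T, i.e. S = L * (1.7*T + Cb*B)
Step 1 — 1.7*T = 1.7 * 6.6 = 11.22 m
Step 2 — Cb*B = 0.82 * 16.7 = 13.694 m
Step 3 — 1.7*T + Cb*B = 11.22 + 13.694 = 24.914 m
Step 4 — S = 121.9 * 24.914 ≈ 3037.0 m^2 (5 s.f.)

3037.0 m^2


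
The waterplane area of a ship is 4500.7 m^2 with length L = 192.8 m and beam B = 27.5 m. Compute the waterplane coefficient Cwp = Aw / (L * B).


Formula: Cwp = Aw / (L * B)
Step 1 — L * B = 192.8 * 27.5 = 5302.0 m^2
Step 2 — Cwp = 4500.7 / 5302.0 ≈ 0.84887 (5 s.f.)

0.84887


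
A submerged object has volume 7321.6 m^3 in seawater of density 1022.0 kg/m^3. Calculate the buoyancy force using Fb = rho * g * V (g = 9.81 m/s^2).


Formula: Fb = rho * g * V
Substituting: Fb = 1022.0 * 9.81 * 7321.6
Intermediate: 1022.0 * 9.81 = 10025.82
Result: Fb = 10025.82 * 7321.6 ≈ 73405000 N (5 s.f.)

73405000 N


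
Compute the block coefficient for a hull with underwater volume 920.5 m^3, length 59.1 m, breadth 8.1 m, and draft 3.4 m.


Formula: Cb = V / (L * B * T)
Step 1 — L * B * T = 59.1 * 8.1 * 3.4 = 1627.614 m^3
Step 2 — Cb = 920.5 / 1627.614 ≈ 0.56555 (5 s.f.)

0.56555


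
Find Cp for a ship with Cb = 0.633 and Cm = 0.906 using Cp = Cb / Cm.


Formula: Cp = Cb / Cm
Substituting: Cp = 0.633 / 0.906
Result: Cp ≈ 0.69868 (5 s.f.)

0.69868


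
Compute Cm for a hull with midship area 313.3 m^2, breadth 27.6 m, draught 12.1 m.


Formula: Cm = Am / (B * T)
Step 1 — B * T = 27.6 * 12.1 = 333.96 m^2
Step 2 — Cm = 313.3 / 333.96 ≈ 0.93814 (5 s.f.)

0.93814


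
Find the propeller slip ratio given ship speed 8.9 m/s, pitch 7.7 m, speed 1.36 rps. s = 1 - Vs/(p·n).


Formula: s = 1 - Vs / (p * n)
Step 1 — p * n = 7.7 * 1.36 = 10.472
Step 2 — Vs / (p*n) = 8.9 / 10.472 = 0.849885 (6 d.p.)
Step 3 — s = 1 - 0.849885 = 0.150115

0.150115


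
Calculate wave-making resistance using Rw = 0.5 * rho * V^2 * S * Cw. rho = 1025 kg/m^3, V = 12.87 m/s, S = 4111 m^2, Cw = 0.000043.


Formula: Rw = 0.5 * rho * V^2 * S * Cw
Step 1 — V^2 = 12.87^2 = 165.6369
Step 2 — 0.5 * rho * V^2 = 0.5 * 1025 * 165.6369 = 84888.91125
Step 3 — Rw = 84888.91125 * 4111 * 0.000043 ≈ 15006 N (5 s.f.)

15006 N


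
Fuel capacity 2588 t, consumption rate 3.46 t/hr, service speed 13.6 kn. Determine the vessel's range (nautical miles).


Formula: endurance = fuel / rate; range = endurance * speed
Step 1 — endurance = 2588 / 3.46 = 747.9769 hours
Step 2 — range = 747.9769 * 13.6 ≈ 10172 nautical miles (5 s.f.)

10172 NM


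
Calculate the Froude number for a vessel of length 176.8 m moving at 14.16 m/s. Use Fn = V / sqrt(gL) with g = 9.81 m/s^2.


Formula: Fn = V / sqrt(g * L)
Step 1 — g * L = 9.81 * 176.8 = 1734.408
Step 2 — sqrt(g * L) = sqrt(1734.408) = 41.646224
Step 3 — Fn = 14.16 / 41.646224 ≈ 0.34001 (5 s.f.)

0.34001


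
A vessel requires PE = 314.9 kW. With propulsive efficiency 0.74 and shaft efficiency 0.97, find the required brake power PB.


Formula: PB = PE / (eta_D * eta_S)
Step 1 — combined efficiency = eta_D * eta_S = 0.74 * 0.97 = 0.7178
Step 2 — PB = 314.9 / 0.7178 ≈ 438.70 kW (5 s.f.)

438.70 kW


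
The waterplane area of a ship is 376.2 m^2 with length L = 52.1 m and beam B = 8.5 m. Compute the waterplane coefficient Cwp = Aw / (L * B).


Formula: Cwp = Aw / (L * B)
Step 1 — L * B = 52.1 * 8.5 = 442.85 m^2
Step 2 — Cwp = 376.2 / 442.85 ≈ 0.84950 (5 s.f.)

0.84950


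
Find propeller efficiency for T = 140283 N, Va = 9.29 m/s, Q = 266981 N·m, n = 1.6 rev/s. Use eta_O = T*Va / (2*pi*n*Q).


Formula: eta = T * Va / (2 * pi * n * Q)
Step 1 — numerator = T * Va = 140283 * 9.29 = 1303229.07
Step 2 — 2 * pi * n = 2 * pi * 1.6 = 10.053096
Step 3 — denominator = 10.053096 * 266981 = 2683985.62
Step 4 — eta = 1303229.07 / 2683985.62 ≈ 0.48556 (5 s.f.)

0.48556


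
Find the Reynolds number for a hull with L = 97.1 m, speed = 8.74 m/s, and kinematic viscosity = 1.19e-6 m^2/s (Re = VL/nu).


Formula: Re = V * L / nu
Step 1 — V * L = 8.74 * 97.1 = 848.654 m^2/s
Step 2 — Re = 848.654 / 1.19e-6 = 7.13e+08

7.13e+08


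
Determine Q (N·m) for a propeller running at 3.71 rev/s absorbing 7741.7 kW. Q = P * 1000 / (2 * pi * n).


Formula: Q = P_W / (2 * pi * n)
Step 1 — P_W = 7741.7 kW * 1000 = 7741700.0 W
Step 2 — 2 * pi * n = 2 * pi * 3.71 = 23.310617
Step 3 — Q = 7741700.0 / 23.310617 ≈ 332110 N·m (5 s.f.)

332110 N·m


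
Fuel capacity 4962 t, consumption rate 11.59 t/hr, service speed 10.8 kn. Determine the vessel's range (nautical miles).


Formula: endurance = fuel / rate; range = endurance * speed
Step 1 — endurance = 4962 / 11.59 = 428.1277 hours
Step 2 — range = 428.1277 * 10.8 ≈ 4623.8 nautical miles (5 s.f.)

4623.8 NM


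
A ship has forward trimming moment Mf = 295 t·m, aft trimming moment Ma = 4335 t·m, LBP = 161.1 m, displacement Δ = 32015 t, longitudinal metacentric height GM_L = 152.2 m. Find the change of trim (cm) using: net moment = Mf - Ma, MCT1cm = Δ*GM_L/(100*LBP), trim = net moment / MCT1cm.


Formula: net trimming moment = Mf - Ma; MCT1cm = Δ*GM_L/(100*LBP); trim = net moment / MCT1cm
Step 1 — net trimming moment = 295 - 4335 = -4040 t·m
Step 2 — MCT1cm = 32015 * 152.2 / (100 * 161.1) = 302.4633 t·m/cm
Step 3 — trim = -4040 / 302.4633 ≈ -13.357 cm (5 s.f.)

-13.357 cm


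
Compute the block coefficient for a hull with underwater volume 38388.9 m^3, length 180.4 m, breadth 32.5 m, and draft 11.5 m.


Formula: Cb = V / (L * B * T)
Step 1 — L * B * T = 180.4 * 32.5 * 11.5 = 67424.5 m^3
Step 2 — Cb = 38388.9 / 67424.5 ≈ 0.56936 (5 s.f.)

0.56936


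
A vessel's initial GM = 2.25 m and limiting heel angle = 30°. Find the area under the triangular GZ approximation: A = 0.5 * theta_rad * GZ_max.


Formula: GZ_max = GM * sin(theta); Area = 0.5 * theta_rad * GZ_max
Step 1 — GZ_max = 2.25 * sin(30°) = 2.25 * 0.5 = 1.125 m
Step 2 — theta_rad = 30 * pi/180 = 0.523599 rad
Step 3 — Area = 0.5 * 0.523599 * 1.125 ≈ 0.29452 m·rad (5 s.f.)

0.29452 m·rad


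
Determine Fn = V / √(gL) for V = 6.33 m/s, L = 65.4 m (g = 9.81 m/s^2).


Formula: Fn = V / sqrt(g * L)
Step 1 — g * L = 9.81 * 65.4 = 641.574
Step 2 — sqrt(g * L) = sqrt(641.574) = 25.329311
Step 3 — Fn = 6.33 / 25.329311 ≈ 0.24991 (5 s.f.)

0.24991


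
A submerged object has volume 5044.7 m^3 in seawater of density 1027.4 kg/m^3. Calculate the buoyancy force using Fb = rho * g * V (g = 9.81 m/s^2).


Formula: Fb = rho * g * V
Substituting: Fb = 1027.4 * 9.81 * 5044.7
Intermediate: 1027.4 * 9.81 = 10078.794
Result: Fb = 10078.794 * 5044.7 ≈ 50844000 N (5 s.f.)

50844000 N


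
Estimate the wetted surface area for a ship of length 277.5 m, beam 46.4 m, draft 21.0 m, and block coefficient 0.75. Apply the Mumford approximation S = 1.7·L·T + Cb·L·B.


Formula: S = 1.7*L*T + V/T with V = Cb*L*B*T, i.e. S = L * (1.7*T + Cb*B)
Step 1 — 1.7*T = 1.7 * 21.0 = 35.7 m
Step 2 — Cb*B = 0.75 * 46.4 = 34.8 m
Step 3 — 1.7*T + Cb*B = 35.7 + 34.8 = 70.5 m
Step 4 — S = 277.5 * 70.5 ≈ 19564 m^2 (5 s.f.)

19564 m^2


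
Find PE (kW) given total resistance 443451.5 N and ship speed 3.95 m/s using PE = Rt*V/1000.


Formula: PE = Rt * V / 1000 (kW)
Step 1 — PE (W) = 443451.5 * 3.95 = 1751633.425 W
Step 2 — PE (kW) = 1751633.425 / 1000 ≈ 1751.6 kW (5 s.f.)

1751.6 kW


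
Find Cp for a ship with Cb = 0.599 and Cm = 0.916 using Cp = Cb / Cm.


Formula: Cp = Cb / Cm
Substituting: Cp = 0.599 / 0.916
Result: Cp ≈ 0.65393 (5 s.f.)

0.65393


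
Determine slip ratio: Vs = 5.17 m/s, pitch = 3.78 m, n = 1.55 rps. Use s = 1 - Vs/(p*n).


Formula: s = 1 - Vs / (p * n)
Step 1 — p * n = 3.78 * 1.55 = 5.859
Step 2 — Vs / (p*n) = 5.17 / 5.859 = 0.882403 (6 d.p.)
Step 3 — s = 1 - 0.882403 = 0.117597

0.117597


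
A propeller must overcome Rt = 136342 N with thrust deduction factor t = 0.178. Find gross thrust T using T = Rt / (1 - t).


Formula: T = Rt / (1 - t)
Step 1 — (1 - t) = 1 - 0.178 = 0.822
Step 2 — T = 136342 / 0.822 ≈ 165870 N (5 s.f.)

165870 N


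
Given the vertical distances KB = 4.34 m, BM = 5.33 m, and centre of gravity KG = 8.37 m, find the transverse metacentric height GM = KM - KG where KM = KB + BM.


Formula: GM = KB + BM - KG
Step 1 — KM = KB + BM = 4.34 + 5.33 = 9.67 m
Step 2 — GM = KM - KG = 9.67 - 8.37 = 1.3 m

1.3 m


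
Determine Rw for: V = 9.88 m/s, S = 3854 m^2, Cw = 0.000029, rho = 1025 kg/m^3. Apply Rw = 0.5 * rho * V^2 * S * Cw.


Formula: Rw = 0.5 * rho * V^2 * S * Cw
Step 1 — V^2 = 9.88^2 = 97.6144
Step 2 — 0.5 * rho * V^2 = 0.5 * 1025 * 97.6144 = 50027.38
Step 3 — Rw = 50027.38 * 3854 * 0.000029 ≈ 5591.4 N (5 s.f.)

5591.4 N


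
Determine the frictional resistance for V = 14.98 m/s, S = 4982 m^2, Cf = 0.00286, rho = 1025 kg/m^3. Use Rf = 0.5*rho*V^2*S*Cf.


Formula: Rf = 0.5 * rho * V^2 * S * Cf
Step 1 — V^2 = 14.98^2 = 224.4004
Step 2 — 0.5 * rho * V^2 = 0.5 * 1025 * 224.4004 = 115005.205
Step 3 — Rf = 115005.205 * 4982 * 0.00286 ≈ 1638700 N (5 s.f.)

1638700 N


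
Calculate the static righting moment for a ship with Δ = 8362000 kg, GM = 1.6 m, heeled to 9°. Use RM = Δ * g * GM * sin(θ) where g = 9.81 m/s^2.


Formula: GZ = GM * sin(theta); RM = disp * g * GZ
Step 1 — GZ = 1.6 * sin(9°) = 1.6 * 0.156434 = 0.250294 m
Step 2 — RM = 8362000 * 9.81 * 0.250294 ≈ 20532000 N·m (5 s.f.)

20532000 N·m


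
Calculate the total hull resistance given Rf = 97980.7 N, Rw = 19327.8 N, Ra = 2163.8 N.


Formula: Rt = Rf + Rw + Ra
Substituting: Rt = 97980.7 + 19327.8 + 2163.8
Result: Rt = 119472.3 N

119472.3 N


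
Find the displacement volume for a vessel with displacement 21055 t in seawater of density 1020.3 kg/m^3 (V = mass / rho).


Formula: V = mass / rho
Step 1 — convert tonnes to kg: 21055 t * 1000 = 21055000 kg
Step 2 — V = 21055000 / 1020.3 ≈ 20636 m^3 (5 s.f.)

20636 m^3


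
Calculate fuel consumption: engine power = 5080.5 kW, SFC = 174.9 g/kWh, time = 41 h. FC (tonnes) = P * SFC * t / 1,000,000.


Formula: FC (tonnes) = P * SFC * t / 1,000,000
Step 1 — P * SFC * t = 5080.5 * 174.9 * 41 = 36431757.45 g
Step 2 — FC (tonnes) = 36431757.45 / 1,000,000 ≈ 36.432 tonnes (5 s.f.)

36.432 tonnes


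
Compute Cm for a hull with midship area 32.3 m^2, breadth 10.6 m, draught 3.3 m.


Formula: Cm = Am / (B * T)
Step 1 — B * T = 10.6 * 3.3 = 34.98 m^2
Step 2 — Cm = 32.3 / 34.98 ≈ 0.92338 (5 s.f.)

0.92338


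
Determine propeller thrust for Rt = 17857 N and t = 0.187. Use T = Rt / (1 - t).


Formula: T = Rt / (1 - t)
Step 1 — (1 - t) = 1 - 0.187 = 0.813
Step 2 — T = 17857 / 0.813 ≈ 21964 N (5 s.f.)

21964 N


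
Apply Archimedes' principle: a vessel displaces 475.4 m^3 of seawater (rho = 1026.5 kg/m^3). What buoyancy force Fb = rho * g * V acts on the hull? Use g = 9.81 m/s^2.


Formula: Fb = rho * g * V
Substituting: Fb = 1026.5 * 9.81 * 475.4
Intermediate: 1026.5 * 9.81 = 10069.965
Result: Fb = 10069.965 * 475.4 ≈ 4787300 N (5 s.f.)

4787300 N


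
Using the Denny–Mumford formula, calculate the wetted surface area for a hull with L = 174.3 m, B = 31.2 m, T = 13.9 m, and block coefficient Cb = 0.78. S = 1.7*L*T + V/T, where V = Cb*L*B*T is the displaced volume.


Formula: S = 1.7*L*T + V/T with V = Cb*L*B*T, i.e. S = L * (1.7*T + Cb*B)
Step 1 — 1.7*T = 1.7 * 13.9 = 23.63 m
Step 2 — Cb*B = 0.78 * 31.2 = 24.336 m
Step 3 — 1.7*T + Cb*B = 23.63 + 24.336 = 47.966 m
Step 4 — S = 174.3 * 47.966 ≈ 8360.5 m^2 (5 s.f.)

8360.5 m^2


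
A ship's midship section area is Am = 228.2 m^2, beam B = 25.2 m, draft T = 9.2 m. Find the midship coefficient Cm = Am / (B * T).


Formula: Cm = Am / (B * T)
Step 1 — B * T = 25.2 * 9.2 = 231.84 m^2
Step 2 — Cm = 228.2 / 231.84 ≈ 0.98430 (5 s.f.)

0.98430


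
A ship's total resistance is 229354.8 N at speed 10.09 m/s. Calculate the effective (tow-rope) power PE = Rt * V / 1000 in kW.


Formula: PE = Rt * V / 1000 (kW)
Step 1 — PE (W) = 229354.8 * 10.09 = 2314189.932 W
Step 2 — PE (kW) = 2314189.932 / 1000 ≈ 2314.2 kW (5 s.f.)

2314.2 kW


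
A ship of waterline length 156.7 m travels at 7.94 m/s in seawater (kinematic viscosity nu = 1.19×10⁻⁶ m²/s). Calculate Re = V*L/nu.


Formula: Re = V * L / nu
Step 1 — V * L = 7.94 * 156.7 = 1244.198 m^2/s
Step 2 — Re = 1244.198 / 1.19e-6 = 1.05e+09

1.05e+09
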